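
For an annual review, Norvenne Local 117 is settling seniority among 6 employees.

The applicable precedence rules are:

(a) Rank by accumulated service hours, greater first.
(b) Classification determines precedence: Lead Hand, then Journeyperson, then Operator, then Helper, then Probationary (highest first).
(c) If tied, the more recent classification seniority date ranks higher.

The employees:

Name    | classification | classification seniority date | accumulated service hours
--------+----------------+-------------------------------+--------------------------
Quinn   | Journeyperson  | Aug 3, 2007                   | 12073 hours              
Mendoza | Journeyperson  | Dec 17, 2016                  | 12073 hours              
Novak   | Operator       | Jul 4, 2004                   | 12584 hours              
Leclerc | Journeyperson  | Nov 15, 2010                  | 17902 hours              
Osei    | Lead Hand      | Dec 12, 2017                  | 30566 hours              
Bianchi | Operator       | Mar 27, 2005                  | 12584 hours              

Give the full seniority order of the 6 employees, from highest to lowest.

By accumulated service hours (higher first): Osei (30566 hours); then Leclerc (17902 hours); then Bianchi and Novak (both 12584 hours); then Mendoza and Quinn (both 12073 hours).
Bianchi and Novak are each Operator, so the next rule applies.
Among Bianchi and Novak, by classification seniority date (later first): Bianchi (Mar 27, 2005) before Novak (Jul 4, 2004).
Mendoza and Quinn are each Journeyperson, so the next rule applies.
Among Mendoza and Quinn, by classification seniority date (later first): Mendoza (Dec 17, 2016) before Quinn (Aug 3, 2007).
Full order: Osei, Leclerc, Bianchi, Novak, Mendoza, Quinn.

Osei, Leclerc, Bianchi, Novak, Mendoza, Quinn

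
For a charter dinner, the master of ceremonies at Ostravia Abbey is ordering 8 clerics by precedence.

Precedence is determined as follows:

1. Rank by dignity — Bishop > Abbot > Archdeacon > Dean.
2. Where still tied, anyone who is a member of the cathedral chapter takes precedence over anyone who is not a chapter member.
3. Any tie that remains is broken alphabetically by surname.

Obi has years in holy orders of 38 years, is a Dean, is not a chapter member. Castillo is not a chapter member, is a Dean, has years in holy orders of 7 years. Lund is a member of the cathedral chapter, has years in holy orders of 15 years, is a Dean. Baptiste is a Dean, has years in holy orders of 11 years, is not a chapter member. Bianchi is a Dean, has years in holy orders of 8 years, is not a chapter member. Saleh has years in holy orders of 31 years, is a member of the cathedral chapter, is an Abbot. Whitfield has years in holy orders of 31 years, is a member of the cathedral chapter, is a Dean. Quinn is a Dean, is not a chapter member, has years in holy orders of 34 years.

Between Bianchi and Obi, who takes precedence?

By dignity: Saleh (Abbot); then Lund, Whitfield, Baptiste, Bianchi, Castillo, Obi and Quinn (Dean).
Among Lund, Whitfield, Baptiste, Bianchi, Castillo, Obi and Quinn, a member of the cathedral chapter before not a chapter member: Lund and Whitfield (a member of the cathedral chapter) before Baptiste, Bianchi, Castillo, Obi and Quinn (not a chapter member).
Among Lund and Whitfield, alphabetically by surname: Lund before Whitfield.
Among Baptiste, Bianchi, Castillo, Obi and Quinn, alphabetically by surname: Baptiste before Bianchi before Castillo before Obi before Quinn.
So Bianchi takes precedence.

Bianchi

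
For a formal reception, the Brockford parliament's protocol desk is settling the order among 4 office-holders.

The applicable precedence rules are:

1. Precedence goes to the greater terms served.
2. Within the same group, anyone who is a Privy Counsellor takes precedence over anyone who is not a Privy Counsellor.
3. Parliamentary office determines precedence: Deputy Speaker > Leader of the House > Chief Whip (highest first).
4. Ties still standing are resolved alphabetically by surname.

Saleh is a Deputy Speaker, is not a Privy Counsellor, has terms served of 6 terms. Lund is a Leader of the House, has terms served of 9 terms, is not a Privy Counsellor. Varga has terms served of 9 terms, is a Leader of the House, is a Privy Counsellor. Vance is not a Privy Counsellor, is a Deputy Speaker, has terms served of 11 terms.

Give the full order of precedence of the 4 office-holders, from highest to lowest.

Vance, Varga, Lund, Saleh

By terms served (higher first): Vance (11 terms); then Varga and Lund (both 9 terms); then Saleh (6 terms).
Among Varga and Lund, a Privy Counsellor before not a Privy Counsellor: Varga (a Privy Counsellor) before Lund (not a Privy Counsellor).
Full order: Vance, Varga, Lund, Saleh.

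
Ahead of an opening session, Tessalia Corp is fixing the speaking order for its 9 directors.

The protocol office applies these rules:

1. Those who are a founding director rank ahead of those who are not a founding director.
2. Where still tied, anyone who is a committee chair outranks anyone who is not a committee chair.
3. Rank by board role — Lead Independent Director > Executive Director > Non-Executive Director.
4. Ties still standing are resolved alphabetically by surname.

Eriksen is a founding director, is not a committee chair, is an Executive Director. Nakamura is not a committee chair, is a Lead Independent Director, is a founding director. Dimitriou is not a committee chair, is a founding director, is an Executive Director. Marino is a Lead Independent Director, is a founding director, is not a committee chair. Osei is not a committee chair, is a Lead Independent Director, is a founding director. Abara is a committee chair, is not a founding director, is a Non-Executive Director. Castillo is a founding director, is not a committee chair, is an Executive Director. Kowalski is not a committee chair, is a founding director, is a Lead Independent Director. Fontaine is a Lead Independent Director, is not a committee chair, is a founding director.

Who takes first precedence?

Fontaine

By the first rule: Fontaine, Kowalski, Marino, Nakamura, Osei, Castillo, Dimitriou and Eriksen (each a founding director); then Abara (not a founding director).
Fontaine, Kowalski, Marino, Nakamura, Osei, Castillo, Dimitriou and Eriksen are each not a committee chair, so the next rule applies.
Among Fontaine, Kowalski, Marino, Nakamura, Osei, Castillo, Dimitriou and Eriksen, by board role: Fontaine, Kowalski, Marino, Nakamura and Osei (Lead Independent Director) before Castillo, Dimitriou and Eriksen (Executive Director).
Among Fontaine, Kowalski, Marino, Nakamura and Osei, alphabetically by surname: Fontaine before Kowalski before Marino before Nakamura before Osei.
Among Castillo, Dimitriou and Eriksen, alphabetically by surname: Castillo before Dimitriou before Eriksen.
Order: Fontaine, Kowalski, Marino, Nakamura, Osei, Castillo, Dimitriou, Eriksen, Abara.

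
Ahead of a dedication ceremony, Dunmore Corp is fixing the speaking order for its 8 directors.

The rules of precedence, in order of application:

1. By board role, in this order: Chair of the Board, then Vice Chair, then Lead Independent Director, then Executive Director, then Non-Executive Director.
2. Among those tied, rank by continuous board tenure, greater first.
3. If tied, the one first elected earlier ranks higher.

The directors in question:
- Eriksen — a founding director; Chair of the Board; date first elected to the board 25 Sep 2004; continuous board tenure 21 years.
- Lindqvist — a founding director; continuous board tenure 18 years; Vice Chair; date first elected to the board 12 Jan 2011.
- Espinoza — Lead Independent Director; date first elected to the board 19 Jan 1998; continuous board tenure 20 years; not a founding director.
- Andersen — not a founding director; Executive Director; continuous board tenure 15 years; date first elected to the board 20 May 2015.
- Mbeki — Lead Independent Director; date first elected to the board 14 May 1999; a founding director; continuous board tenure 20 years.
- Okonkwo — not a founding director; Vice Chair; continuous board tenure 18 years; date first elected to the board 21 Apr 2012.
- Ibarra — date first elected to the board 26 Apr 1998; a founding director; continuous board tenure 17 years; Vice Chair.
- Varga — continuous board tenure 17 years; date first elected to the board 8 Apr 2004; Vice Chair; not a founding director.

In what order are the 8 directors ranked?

By board role: Eriksen (Chair of the Board); then Lindqvist, Okonkwo, Ibarra and Varga (Vice Chair); then Espinoza and Mbeki (Lead Independent Director); then Andersen (Executive Director).
Among Lindqvist, Okonkwo, Ibarra and Varga, by continuous board tenure (higher first): Lindqvist and Okonkwo (18 years) before Ibarra and Varga (17 years).
Among Lindqvist and Okonkwo, by date first elected to the board (earlier first): Lindqvist (12 Jan 2011) before Okonkwo (21 Apr 2012).
Among Ibarra and Varga, by date first elected to the board (earlier first): Ibarra (26 Apr 1998) before Varga (8 Apr 2004).
Espinoza and Mbeki both have continuous board tenure 20 years, so the next rule applies.
Among Espinoza and Mbeki, by date first elected to the board (earlier first): Espinoza (19 Jan 1998) before Mbeki (14 May 1999).
Full order: Eriksen, Lindqvist, Okonkwo, Ibarra, Varga, Espinoza, Mbeki, Andersen.

Eriksen, Lindqvist, Okonkwo, Ibarra, Varga, Espinoza, Mbeki, Andersen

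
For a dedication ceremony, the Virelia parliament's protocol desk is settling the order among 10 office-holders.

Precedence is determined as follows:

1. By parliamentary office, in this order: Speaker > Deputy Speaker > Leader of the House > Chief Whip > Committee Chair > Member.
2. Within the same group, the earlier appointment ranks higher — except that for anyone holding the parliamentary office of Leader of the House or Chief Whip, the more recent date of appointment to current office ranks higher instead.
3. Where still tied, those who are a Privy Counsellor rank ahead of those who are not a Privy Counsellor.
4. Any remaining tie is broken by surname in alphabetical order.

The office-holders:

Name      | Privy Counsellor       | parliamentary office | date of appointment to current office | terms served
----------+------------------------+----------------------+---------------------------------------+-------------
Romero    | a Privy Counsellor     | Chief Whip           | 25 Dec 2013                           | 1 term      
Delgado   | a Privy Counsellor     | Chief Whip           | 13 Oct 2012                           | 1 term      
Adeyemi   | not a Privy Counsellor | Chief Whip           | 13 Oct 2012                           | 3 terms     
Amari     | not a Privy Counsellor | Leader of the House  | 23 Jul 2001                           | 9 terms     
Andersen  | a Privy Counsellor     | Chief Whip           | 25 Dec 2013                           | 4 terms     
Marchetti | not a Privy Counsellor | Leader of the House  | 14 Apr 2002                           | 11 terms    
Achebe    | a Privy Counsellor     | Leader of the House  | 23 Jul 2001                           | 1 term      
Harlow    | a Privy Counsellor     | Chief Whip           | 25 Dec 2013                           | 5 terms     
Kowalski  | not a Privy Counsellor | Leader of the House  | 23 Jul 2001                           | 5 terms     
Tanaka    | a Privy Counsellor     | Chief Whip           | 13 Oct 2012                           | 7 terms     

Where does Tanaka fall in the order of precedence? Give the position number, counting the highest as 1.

9

By parliamentary office: Marchetti, Achebe, Amari and Kowalski (Leader of the House); then Andersen, Harlow, Romero, Delgado, Tanaka and Adeyemi (Chief Whip).
Among Marchetti, Achebe, Amari and Kowalski, by date of appointment to current office (later first) (reversed rule for this group): Marchetti (14 Apr 2002) before Achebe, Amari and Kowalski (23 Jul 2001).
Among Achebe, Amari and Kowalski, a Privy Counsellor before not a Privy Counsellor: Achebe (a Privy Counsellor) before Amari and Kowalski (not a Privy Counsellor).
Among Amari and Kowalski, alphabetically by surname: Amari before Kowalski.
Among Andersen, Harlow, Romero, Delgado, Tanaka and Adeyemi, by date of appointment to current office (later first) (reversed rule for this group): Andersen, Harlow and Romero (25 Dec 2013) before Delgado, Tanaka and Adeyemi (13 Oct 2012).
Andersen, Harlow and Romero are each a Privy Counsellor, so the next rule applies.
Among Andersen, Harlow and Romero, alphabetically by surname: Andersen before Harlow before Romero.
Among Delgado, Tanaka and Adeyemi, a Privy Counsellor before not a Privy Counsellor: Delgado and Tanaka (a Privy Counsellor) before Adeyemi (not a Privy Counsellor).
Among Delgado and Tanaka, alphabetically by surname: Delgado before Tanaka.
Order: Marchetti, Achebe, Amari, Kowalski, Andersen, Harlow, Romero, Delgado, Tanaka, Adeyemi. So position 9.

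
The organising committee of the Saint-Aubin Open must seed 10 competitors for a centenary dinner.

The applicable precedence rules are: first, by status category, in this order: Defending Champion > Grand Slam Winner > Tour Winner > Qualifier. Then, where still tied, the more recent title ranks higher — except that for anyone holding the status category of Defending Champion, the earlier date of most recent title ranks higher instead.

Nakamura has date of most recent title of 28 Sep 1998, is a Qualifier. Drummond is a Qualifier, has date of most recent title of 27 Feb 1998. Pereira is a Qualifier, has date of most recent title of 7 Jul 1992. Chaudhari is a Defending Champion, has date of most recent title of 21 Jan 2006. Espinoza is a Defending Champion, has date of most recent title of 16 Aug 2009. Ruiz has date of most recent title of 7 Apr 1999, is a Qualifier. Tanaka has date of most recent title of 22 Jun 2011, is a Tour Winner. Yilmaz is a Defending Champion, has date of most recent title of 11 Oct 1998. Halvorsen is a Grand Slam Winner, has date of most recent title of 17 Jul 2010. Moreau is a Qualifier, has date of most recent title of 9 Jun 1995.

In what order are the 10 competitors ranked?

Yilmaz, Chaudhari, Espinoza, Halvorsen, Tanaka, Ruiz, Nakamura, Drummond, Moreau, Pereira

By status category: Yilmaz, Chaudhari and Espinoza (Defending Champion); then Halvorsen (Grand Slam Winner); then Tanaka (Tour Winner); then Ruiz, Nakamura, Drummond, Moreau and Pereira (Qualifier).
Among Yilmaz, Chaudhari and Espinoza, by date of most recent title (earlier first) (reversed rule for this group): Yilmaz (11 Oct 1998) before Chaudhari (21 Jan 2006) before Espinoza (16 Aug 2009).
Among Ruiz, Nakamura, Drummond, Moreau and Pereira, by date of most recent title (later first): Ruiz (7 Apr 1999) before Nakamura (28 Sep 1998) before Drummond (27 Feb 1998) before Moreau (9 Jun 1995) before Pereira (7 Jul 1992).
Full order: Yilmaz, Chaudhari, Espinoza, Halvorsen, Tanaka, Ruiz, Nakamura, Drummond, Moreau, Pereira.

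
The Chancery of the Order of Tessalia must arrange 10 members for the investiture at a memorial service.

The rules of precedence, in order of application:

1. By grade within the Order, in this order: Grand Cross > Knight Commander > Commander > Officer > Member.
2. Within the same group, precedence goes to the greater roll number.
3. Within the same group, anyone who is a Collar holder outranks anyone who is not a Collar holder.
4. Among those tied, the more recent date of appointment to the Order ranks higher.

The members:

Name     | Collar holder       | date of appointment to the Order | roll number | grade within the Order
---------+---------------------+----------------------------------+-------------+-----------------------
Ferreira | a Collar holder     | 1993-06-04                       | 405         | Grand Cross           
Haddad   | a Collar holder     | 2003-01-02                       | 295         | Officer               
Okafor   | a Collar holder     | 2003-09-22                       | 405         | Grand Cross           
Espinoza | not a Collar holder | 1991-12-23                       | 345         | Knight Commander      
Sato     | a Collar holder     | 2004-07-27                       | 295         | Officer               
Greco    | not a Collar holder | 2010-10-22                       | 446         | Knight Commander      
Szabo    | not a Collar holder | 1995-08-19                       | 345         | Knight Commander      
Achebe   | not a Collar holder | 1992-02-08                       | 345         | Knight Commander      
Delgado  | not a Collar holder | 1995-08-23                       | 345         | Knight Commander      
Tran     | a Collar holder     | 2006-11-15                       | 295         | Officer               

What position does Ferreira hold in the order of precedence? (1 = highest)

By grade within the Order: Okafor and Ferreira (Grand Cross); then Greco, Delgado, Szabo, Achebe and Espinoza (Knight Commander); then Tran, Sato and Haddad (Officer).
Okafor and Ferreira both have roll number 405, so the next rule applies.
Okafor and Ferreira are each a Collar holder, so the next rule applies.
Among Okafor and Ferreira, by date of appointment to the Order (later first): Okafor (2003-09-22) before Ferreira (1993-06-04).
Among Greco, Delgado, Szabo, Achebe and Espinoza, by roll number (higher first): Greco (446) before Delgado, Szabo, Achebe and Espinoza (345).
Delgado, Szabo, Achebe and Espinoza are each not a Collar holder, so the next rule applies.
Among Delgado, Szabo, Achebe and Espinoza, by date of appointment to the Order (later first): Delgado (1995-08-23) before Szabo (1995-08-19) before Achebe (1992-02-08) before Espinoza (1991-12-23).
Tran, Sato and Haddad all have roll number 295, so the next rule applies.
Tran, Sato and Haddad are each a Collar holder, so the next rule applies.
Among Tran, Sato and Haddad, by date of appointment to the Order (later first): Tran (2006-11-15) before Sato (2004-07-27) before Haddad (2003-01-02).
Order: Okafor, Ferreira, Greco, Delgado, Szabo, Achebe, Espinoza, Tran, Sato, Haddad. So position 2.

2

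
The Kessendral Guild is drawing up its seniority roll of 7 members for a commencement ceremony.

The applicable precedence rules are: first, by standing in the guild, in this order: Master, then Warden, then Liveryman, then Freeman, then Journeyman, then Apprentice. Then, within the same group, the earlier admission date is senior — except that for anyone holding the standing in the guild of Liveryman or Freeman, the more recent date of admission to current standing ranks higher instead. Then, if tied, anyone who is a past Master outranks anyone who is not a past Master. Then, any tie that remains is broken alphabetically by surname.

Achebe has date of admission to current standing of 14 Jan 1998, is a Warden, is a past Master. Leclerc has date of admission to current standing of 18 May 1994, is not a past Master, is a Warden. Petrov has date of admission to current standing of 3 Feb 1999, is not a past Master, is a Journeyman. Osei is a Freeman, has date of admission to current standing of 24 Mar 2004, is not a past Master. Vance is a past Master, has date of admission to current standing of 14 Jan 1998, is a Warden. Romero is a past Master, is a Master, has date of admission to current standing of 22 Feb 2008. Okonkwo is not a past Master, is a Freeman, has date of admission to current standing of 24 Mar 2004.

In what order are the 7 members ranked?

By standing in the guild: Romero (Master); then Leclerc, Achebe and Vance (Warden); then Okonkwo and Osei (Freeman); then Petrov (Journeyman).
Among Leclerc, Achebe and Vance, by date of admission to current standing (earlier first): Leclerc (18 May 1994) before Achebe and Vance (14 Jan 1998).
Achebe and Vance are each a past Master, so the next rule applies.
Among Achebe and Vance, alphabetically by surname: Achebe before Vance.
Okonkwo and Osei both have date of admission to current standing 24 Mar 2004, so the next rule applies.
Okonkwo and Osei are each not a past Master, so the next rule applies.
Among Okonkwo and Osei, alphabetically by surname: Okonkwo before Osei.
Full order: Romero, Leclerc, Achebe, Vance, Okonkwo, Osei, Petrov.

Romero, Leclerc, Achebe, Vance, Okonkwo, Osei, Petrov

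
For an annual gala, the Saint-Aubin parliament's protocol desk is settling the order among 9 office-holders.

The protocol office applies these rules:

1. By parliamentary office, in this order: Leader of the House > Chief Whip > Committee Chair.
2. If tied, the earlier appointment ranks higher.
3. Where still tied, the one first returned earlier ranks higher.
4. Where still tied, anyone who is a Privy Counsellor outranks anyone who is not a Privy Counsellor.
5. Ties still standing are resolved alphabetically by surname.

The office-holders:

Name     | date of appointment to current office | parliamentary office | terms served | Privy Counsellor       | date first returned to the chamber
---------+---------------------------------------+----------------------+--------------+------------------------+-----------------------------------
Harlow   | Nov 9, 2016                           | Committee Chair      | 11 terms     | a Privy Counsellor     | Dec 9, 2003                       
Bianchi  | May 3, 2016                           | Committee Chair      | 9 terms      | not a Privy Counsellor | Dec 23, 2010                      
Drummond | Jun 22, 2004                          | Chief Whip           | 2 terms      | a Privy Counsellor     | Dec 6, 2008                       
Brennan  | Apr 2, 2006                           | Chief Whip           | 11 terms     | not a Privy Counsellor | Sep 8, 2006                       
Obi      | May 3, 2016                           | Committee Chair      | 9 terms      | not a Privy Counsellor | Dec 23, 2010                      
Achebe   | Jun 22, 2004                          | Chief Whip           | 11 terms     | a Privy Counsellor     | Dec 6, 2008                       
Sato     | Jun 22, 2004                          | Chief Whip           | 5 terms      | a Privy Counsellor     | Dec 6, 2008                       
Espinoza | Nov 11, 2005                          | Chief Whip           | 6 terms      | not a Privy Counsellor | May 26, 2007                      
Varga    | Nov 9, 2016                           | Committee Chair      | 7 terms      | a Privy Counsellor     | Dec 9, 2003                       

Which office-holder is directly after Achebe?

By parliamentary office: Achebe, Drummond, Sato, Espinoza and Brennan (Chief Whip); then Bianchi, Obi, Harlow and Varga (Committee Chair).
Among Achebe, Drummond, Sato, Espinoza and Brennan, by date of appointment to current office (earlier first): Achebe, Drummond and Sato (Jun 22, 2004) before Espinoza (Nov 11, 2005) before Brennan (Apr 2, 2006).
Achebe, Drummond and Sato all have date first returned to the chamber Dec 6, 2008, so the next rule applies.
Achebe, Drummond and Sato are each a Privy Counsellor, so the next rule applies.
Among Achebe, Drummond and Sato, alphabetically by surname: Achebe before Drummond before Sato.
Among Bianchi, Obi, Harlow and Varga, by date of appointment to current office (earlier first): Bianchi and Obi (May 3, 2016) before Harlow and Varga (Nov 9, 2016).
Bianchi and Obi both have date first returned to the chamber Dec 23, 2010, so the next rule applies.
Bianchi and Obi are each not a Privy Counsellor, so the next rule applies.
Among Bianchi and Obi, alphabetically by surname: Bianchi before Obi.
Harlow and Varga both have date first returned to the chamber Dec 9, 2003, so the next rule applies.
Harlow and Varga are each a Privy Counsellor, so the next rule applies.
Among Harlow and Varga, alphabetically by surname: Harlow before Varga.
Order: Achebe, Drummond, Sato, Espinoza, Brennan, Bianchi, Obi, Harlow, Varga.

Drummond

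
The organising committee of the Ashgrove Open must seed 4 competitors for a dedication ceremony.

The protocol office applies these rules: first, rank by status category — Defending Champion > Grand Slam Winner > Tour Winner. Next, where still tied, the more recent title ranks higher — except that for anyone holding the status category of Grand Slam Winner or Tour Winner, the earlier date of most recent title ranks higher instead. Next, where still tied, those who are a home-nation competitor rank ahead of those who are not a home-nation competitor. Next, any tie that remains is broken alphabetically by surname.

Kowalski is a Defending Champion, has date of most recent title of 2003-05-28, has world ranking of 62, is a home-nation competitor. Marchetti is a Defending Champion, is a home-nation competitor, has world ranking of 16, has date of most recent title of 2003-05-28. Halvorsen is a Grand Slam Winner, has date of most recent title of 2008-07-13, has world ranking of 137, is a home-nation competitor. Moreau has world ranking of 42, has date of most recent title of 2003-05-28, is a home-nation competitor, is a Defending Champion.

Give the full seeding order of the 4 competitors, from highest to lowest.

Kowalski, Marchetti, Moreau, Halvorsen

By status category: Kowalski, Marchetti and Moreau (Defending Champion); then Halvorsen (Grand Slam Winner).
Kowalski, Marchetti and Moreau all have date of most recent title 2003-05-28, so the next rule applies.
Kowalski, Marchetti and Moreau are each a home-nation competitor, so the next rule applies.
Among Kowalski, Marchetti and Moreau, alphabetically by surname: Kowalski before Marchetti before Moreau.
Full order: Kowalski, Marchetti, Moreau, Halvorsen.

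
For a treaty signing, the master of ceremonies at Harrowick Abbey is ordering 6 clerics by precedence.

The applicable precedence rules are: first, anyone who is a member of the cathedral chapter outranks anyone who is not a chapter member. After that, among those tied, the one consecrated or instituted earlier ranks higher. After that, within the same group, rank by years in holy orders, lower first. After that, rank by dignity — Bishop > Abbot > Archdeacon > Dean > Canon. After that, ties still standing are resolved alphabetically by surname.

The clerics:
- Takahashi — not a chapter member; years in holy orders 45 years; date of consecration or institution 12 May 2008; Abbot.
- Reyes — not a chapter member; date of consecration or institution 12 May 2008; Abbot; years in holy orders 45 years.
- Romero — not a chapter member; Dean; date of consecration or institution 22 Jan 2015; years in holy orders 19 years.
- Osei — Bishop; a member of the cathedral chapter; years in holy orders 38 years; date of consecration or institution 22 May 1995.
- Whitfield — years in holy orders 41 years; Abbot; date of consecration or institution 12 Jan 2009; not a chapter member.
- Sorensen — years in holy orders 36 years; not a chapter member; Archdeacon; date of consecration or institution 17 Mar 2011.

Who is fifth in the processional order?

Sorensen

By the first rule: Osei (a member of the cathedral chapter); then Reyes, Takahashi, Whitfield, Sorensen and Romero (each not a chapter member).
Among Reyes, Takahashi, Whitfield, Sorensen and Romero, by date of consecration or institution (earlier first): Reyes and Takahashi (12 May 2008) before Whitfield (12 Jan 2009) before Sorensen (17 Mar 2011) before Romero (22 Jan 2015).
Reyes and Takahashi both have years in holy orders 45 years, so the next rule applies.
Reyes and Takahashi are each Abbot, so the next rule applies.
Among Reyes and Takahashi, alphabetically by surname: Reyes before Takahashi.
Order: Osei, Reyes, Takahashi, Whitfield, Sorensen, Romero.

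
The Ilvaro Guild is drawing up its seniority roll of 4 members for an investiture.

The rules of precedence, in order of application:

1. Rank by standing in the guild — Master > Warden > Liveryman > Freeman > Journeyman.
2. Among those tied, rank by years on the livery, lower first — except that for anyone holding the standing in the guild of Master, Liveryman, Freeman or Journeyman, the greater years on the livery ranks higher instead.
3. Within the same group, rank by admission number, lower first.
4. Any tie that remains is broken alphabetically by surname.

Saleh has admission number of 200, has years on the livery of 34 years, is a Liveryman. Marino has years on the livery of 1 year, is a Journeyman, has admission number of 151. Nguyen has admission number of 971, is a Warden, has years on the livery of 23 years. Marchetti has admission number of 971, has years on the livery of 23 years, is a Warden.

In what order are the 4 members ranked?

Marchetti, Nguyen, Saleh, Marino

By standing in the guild: Marchetti and Nguyen (Warden); then Saleh (Liveryman); then Marino (Journeyman).
Marchetti and Nguyen both have years on the livery 23 years, so the next rule applies.
Marchetti and Nguyen both have admission number 971, so the next rule applies.
Among Marchetti and Nguyen, alphabetically by surname: Marchetti before Nguyen.
Full order: Marchetti, Nguyen, Saleh, Marino.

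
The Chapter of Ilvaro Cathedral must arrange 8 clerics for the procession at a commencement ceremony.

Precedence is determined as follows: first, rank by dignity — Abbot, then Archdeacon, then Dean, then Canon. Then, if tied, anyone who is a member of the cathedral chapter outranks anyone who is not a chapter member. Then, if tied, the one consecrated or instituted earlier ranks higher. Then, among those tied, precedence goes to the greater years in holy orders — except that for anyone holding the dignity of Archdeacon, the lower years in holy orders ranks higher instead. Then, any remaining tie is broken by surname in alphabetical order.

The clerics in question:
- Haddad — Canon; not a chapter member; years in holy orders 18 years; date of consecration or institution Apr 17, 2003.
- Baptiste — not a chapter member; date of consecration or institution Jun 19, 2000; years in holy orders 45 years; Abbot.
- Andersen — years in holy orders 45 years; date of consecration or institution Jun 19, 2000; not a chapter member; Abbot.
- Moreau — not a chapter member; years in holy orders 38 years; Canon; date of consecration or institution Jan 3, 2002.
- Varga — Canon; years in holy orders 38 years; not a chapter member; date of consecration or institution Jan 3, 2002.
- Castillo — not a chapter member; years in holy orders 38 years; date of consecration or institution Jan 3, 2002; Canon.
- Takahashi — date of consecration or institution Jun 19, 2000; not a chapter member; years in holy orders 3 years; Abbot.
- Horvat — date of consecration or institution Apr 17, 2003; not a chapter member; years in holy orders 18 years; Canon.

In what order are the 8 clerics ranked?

By dignity: Andersen, Baptiste and Takahashi (Abbot); then Castillo, Moreau, Varga, Haddad and Horvat (Canon).
Andersen, Baptiste and Takahashi are each not a chapter member, so the next rule applies.
Andersen, Baptiste and Takahashi all have date of consecration or institution Jun 19, 2000, so the next rule applies.
Among Andersen, Baptiste and Takahashi, by years in holy orders (higher first): Andersen and Baptiste (45 years) before Takahashi (3 years).
Among Andersen and Baptiste, alphabetically by surname: Andersen before Baptiste.
Castillo, Moreau, Varga, Haddad and Horvat are each not a chapter member, so the next rule applies.
Among Castillo, Moreau, Varga, Haddad and Horvat, by date of consecration or institution (earlier first): Castillo, Moreau and Varga (Jan 3, 2002) before Haddad and Horvat (Apr 17, 2003).
Castillo, Moreau and Varga all have years in holy orders 38 years, so the next rule applies.
Among Castillo, Moreau and Varga, alphabetically by surname: Castillo before Moreau before Varga.
Haddad and Horvat both have years in holy orders 18 years, so the next rule applies.
Among Haddad and Horvat, alphabetically by surname: Haddad before Horvat.
Full order: Andersen, Baptiste, Takahashi, Castillo, Moreau, Varga, Haddad, Horvat.

Andersen, Baptiste, Takahashi, Castillo, Moreau, Varga, Haddad, Horvat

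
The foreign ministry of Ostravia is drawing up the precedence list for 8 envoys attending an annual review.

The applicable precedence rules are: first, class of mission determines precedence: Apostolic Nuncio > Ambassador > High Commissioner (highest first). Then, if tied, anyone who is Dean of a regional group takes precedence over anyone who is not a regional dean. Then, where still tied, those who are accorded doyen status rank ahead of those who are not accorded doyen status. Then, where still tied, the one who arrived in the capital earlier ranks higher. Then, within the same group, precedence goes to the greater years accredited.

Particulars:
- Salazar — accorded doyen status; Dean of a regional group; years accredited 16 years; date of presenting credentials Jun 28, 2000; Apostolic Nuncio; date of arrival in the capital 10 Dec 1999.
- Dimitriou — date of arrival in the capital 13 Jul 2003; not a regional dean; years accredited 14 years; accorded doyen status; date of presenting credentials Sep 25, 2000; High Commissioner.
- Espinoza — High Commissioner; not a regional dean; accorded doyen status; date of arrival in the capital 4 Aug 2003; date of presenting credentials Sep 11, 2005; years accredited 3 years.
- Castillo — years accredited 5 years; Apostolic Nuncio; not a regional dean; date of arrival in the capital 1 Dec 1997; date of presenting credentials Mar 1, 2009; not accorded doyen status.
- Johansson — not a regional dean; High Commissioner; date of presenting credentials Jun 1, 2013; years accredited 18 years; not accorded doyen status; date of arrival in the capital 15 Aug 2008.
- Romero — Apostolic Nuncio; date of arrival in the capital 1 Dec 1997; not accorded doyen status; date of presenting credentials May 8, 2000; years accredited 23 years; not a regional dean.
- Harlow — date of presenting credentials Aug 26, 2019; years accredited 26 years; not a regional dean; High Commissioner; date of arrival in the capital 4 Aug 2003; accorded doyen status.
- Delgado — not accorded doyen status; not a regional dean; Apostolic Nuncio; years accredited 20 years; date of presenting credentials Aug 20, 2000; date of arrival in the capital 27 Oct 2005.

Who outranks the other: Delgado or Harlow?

By class of mission: Salazar, Romero, Castillo and Delgado (Apostolic Nuncio); then Dimitriou, Harlow, Espinoza and Johansson (High Commissioner).
Among Salazar, Romero, Castillo and Delgado, Dean of a regional group before not a regional dean: Salazar (Dean of a regional group) before Romero, Castillo and Delgado (not a regional dean).
Romero, Castillo and Delgado are each not accorded doyen status, so the next rule applies.
Among Romero, Castillo and Delgado, by date of arrival in the capital (earlier first): Romero and Castillo (1 Dec 1997) before Delgado (27 Oct 2005).
Among Romero and Castillo, by years accredited (higher first): Romero (23 years) before Castillo (5 years).
Dimitriou, Harlow, Espinoza and Johansson are each not a regional dean, so the next rule applies.
Among Dimitriou, Harlow, Espinoza and Johansson, accorded doyen status before not accorded doyen status: Dimitriou, Harlow and Espinoza (accorded doyen status) before Johansson (not accorded doyen status).
Among Dimitriou, Harlow and Espinoza, by date of arrival in the capital (earlier first): Dimitriou (13 Jul 2003) before Harlow and Espinoza (4 Aug 2003).
Among Harlow and Espinoza, by years accredited (higher first): Harlow (26 years) before Espinoza (3 years).
So Delgado takes precedence.

Delgado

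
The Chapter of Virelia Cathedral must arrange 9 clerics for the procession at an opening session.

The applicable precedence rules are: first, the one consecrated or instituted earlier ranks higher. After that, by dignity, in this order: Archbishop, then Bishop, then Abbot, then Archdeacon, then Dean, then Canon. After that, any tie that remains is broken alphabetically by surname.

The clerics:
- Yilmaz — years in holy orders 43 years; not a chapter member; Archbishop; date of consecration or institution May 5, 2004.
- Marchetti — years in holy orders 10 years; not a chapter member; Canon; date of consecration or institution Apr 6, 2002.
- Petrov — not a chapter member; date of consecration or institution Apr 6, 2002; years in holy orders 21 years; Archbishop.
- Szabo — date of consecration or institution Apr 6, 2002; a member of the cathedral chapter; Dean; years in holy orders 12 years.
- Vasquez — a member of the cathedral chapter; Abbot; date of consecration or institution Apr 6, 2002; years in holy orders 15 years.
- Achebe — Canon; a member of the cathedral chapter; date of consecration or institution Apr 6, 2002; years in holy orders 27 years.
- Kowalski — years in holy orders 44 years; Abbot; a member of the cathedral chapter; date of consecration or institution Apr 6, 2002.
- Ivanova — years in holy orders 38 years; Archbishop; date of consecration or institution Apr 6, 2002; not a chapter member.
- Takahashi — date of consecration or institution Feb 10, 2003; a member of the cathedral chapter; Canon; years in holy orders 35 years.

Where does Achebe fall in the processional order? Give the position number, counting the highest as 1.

By date of consecration or institution (earlier first): Ivanova, Petrov, Kowalski, Vasquez, Szabo, Achebe and Marchetti (each Apr 6, 2002); then Takahashi (Feb 10, 2003); then Yilmaz (May 5, 2004).
Among Ivanova, Petrov, Kowalski, Vasquez, Szabo, Achebe and Marchetti, by dignity: Ivanova and Petrov (Archbishop) before Kowalski and Vasquez (Abbot) before Szabo (Dean) before Achebe and Marchetti (Canon).
Among Ivanova and Petrov, alphabetically by surname: Ivanova before Petrov.
Among Kowalski and Vasquez, alphabetically by surname: Kowalski before Vasquez.
Among Achebe and Marchetti, alphabetically by surname: Achebe before Marchetti.
Order: Ivanova, Petrov, Kowalski, Vasquez, Szabo, Achebe, Marchetti, Takahashi, Yilmaz. So position 6.

6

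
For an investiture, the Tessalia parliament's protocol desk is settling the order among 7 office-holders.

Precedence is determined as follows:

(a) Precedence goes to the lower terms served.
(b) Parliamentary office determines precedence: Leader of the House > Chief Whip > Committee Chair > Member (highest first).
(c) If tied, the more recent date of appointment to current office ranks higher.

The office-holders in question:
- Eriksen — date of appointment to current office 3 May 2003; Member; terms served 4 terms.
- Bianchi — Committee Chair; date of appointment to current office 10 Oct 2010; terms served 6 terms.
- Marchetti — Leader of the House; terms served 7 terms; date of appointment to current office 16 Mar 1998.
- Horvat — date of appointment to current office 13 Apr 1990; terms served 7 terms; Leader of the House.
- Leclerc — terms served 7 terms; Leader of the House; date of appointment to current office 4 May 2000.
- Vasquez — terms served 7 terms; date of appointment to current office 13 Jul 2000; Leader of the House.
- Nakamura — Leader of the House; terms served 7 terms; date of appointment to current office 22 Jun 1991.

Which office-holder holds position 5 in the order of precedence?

Marchetti

By terms served (lower first): Eriksen (4 terms); then Bianchi (6 terms); then Vasquez, Leclerc, Marchetti, Nakamura and Horvat (each 7 terms).
Vasquez, Leclerc, Marchetti, Nakamura and Horvat are each Leader of the House, so the next rule applies.
Among Vasquez, Leclerc, Marchetti, Nakamura and Horvat, by date of appointment to current office (later first): Vasquez (13 Jul 2000) before Leclerc (4 May 2000) before Marchetti (16 Mar 1998) before Nakamura (22 Jun 1991) before Horvat (13 Apr 1990).
Order: Eriksen, Bianchi, Vasquez, Leclerc, Marchetti, Nakamura, Horvat.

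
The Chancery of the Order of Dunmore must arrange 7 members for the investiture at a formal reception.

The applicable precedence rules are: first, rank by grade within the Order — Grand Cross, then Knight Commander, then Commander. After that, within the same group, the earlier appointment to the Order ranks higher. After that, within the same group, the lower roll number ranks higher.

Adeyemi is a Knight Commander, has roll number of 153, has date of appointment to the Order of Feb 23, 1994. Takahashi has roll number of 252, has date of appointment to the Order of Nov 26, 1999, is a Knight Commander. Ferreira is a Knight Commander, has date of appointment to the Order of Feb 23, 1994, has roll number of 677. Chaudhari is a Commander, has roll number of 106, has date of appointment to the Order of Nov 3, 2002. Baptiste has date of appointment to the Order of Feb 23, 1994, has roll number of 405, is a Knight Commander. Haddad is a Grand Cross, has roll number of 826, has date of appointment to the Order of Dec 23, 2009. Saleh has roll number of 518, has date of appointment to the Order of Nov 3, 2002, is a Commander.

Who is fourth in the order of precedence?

Ferreira

By grade within the Order: Haddad (Grand Cross); then Adeyemi, Baptiste, Ferreira and Takahashi (Knight Commander); then Chaudhari and Saleh (Commander).
Among Adeyemi, Baptiste, Ferreira and Takahashi, by date of appointment to the Order (earlier first): Adeyemi, Baptiste and Ferreira (Feb 23, 1994) before Takahashi (Nov 26, 1999).
Among Adeyemi, Baptiste and Ferreira, by roll number (lower first): Adeyemi (153) before Baptiste (405) before Ferreira (677).
Chaudhari and Saleh both have date of appointment to the Order Nov 3, 2002, so the next rule applies.
Among Chaudhari and Saleh, by roll number (lower first): Chaudhari (106) before Saleh (518).
Order: Haddad, Adeyemi, Baptiste, Ferreira, Takahashi, Chaudhari, Saleh.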